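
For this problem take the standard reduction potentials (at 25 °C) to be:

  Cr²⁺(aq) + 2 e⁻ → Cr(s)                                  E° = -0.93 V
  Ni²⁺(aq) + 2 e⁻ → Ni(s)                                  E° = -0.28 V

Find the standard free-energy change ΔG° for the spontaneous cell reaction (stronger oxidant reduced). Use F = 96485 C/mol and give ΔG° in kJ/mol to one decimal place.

Ni²⁺/Ni (E° = -0.28 V) is the cathode; Cr²⁺/Cr (E° = -0.93 V) is the anode, so E°cell = +0.65 V.
Balancing electrons gives n = 2 (lcm of 2 and 2).
ΔG° = −nFE° = −(2)(96485)(+0.65) = -125,430 J = -125.4 kJ/mol.

-125.4 kJ/mol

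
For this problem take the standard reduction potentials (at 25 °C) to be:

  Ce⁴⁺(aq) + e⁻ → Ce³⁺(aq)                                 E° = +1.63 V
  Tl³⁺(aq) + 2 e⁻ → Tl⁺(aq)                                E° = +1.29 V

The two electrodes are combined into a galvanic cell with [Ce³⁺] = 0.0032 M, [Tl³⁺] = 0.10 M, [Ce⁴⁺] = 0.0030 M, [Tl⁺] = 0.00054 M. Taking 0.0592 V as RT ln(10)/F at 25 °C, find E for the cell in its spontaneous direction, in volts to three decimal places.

+0.271 V

Ce⁴⁺/Ce³⁺ is the cathode (higher E°), Tl³⁺/Tl⁺ the anode: E°cell = +1.63 − (+1.29) = +0.34 V, n = 2.
Overall: 2 Ce⁴⁺(aq) + Tl⁺(aq) → 2 Ce³⁺(aq) + Tl³⁺(aq)
Q = [Ce³⁺]^2·[Tl³⁺] / ([Ce⁴⁺]^2·[Tl⁺]); log Q = 2.324.
E = E° − (0.0592/n) log Q = +0.34 − (0.0592/2)(2.324) = +0.271 V.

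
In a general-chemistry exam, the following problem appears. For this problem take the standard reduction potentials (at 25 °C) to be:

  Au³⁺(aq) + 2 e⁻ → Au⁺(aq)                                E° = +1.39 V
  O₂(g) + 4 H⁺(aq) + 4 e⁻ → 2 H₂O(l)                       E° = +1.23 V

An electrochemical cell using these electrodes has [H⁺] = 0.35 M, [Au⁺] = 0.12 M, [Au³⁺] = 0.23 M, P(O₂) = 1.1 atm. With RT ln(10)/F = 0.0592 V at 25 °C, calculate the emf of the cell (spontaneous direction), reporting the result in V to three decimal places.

Au³⁺/Au⁺ is the cathode (higher E°), O₂/H₂O the anode: E°cell = +1.39 − (+1.23) = +0.16 V, n = 4.
Overall: 2 Au³⁺(aq) + 2 H₂O(l) → 2 Au⁺(aq) + O₂(g) + 4 H⁺(aq)
Q = [Au⁺]^2·P(O₂)·[H⁺]^4 / ([Au³⁺]^2); log Q = -2.347.
E = E° − (0.0592/n) log Q = +0.16 − (0.0592/4)(-2.347) = +0.195 V.

+0.195 V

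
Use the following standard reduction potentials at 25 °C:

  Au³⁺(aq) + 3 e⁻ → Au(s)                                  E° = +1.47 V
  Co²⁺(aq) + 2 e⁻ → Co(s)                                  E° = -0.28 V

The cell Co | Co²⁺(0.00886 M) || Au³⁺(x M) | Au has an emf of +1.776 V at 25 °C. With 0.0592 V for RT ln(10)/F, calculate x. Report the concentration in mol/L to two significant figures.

0.017 M

Au³⁺/Au is the cathode, Co²⁺/Co the anode: E°cell = +1.75 V, n = 6.
Overall reaction: 2 Au³⁺(aq) + 3 Co(s) → 2 Au(s) + 3 Co²⁺(aq); Q = [Co²⁺]^3/[Au³⁺]^2.
From E = E° − (0.0592/n) log Q: log Q = (E° − E)·n/0.0592 = (+1.75 − (+1.776))·6/0.0592 = -2.6351.
So 2·log[Au³⁺] = 3·log(0.00886) − log Q = -6.1577 − (-2.6351) = -3.5226; log[Au³⁺] = -3.5226 / 2 = -1.7613; [Au³⁺] = 10^(-1.7613) ≈ 0.017 M.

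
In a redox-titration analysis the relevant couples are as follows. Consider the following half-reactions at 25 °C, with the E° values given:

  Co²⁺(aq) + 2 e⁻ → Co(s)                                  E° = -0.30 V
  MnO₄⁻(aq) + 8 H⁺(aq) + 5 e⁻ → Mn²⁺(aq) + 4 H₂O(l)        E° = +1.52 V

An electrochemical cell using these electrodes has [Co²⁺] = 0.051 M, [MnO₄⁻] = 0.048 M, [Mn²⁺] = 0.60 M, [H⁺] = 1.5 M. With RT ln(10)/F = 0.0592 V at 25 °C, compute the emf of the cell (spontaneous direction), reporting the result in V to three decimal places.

MnO₄⁻/Mn²⁺ is the cathode (higher E°), Co²⁺/Co the anode: E°cell = +1.52 − (-0.30) = +1.82 V, n = 10.
Overall: 2 MnO₄⁻(aq) + 16 H⁺(aq) + 5 Co(s) → 2 Mn²⁺(aq) + 8 H₂O(l) + 5 Co²⁺(aq)
Q = [Mn²⁺]^2·[Co²⁺]^5 / ([MnO₄⁻]^2·[H⁺]^16); log Q = -7.086.
E = E° − (0.0592/n) log Q = +1.82 − (0.0592/10)(-7.086) = +1.862 V.

+1.862 V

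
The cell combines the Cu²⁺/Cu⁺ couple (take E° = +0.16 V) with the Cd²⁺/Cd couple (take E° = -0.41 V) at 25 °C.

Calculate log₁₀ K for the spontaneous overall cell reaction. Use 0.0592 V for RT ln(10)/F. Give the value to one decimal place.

Cathode: Cu²⁺/Cu⁺; anode: Cd²⁺/Cd. E°cell = +0.57 V, n = 2.
log K = nE°cell / 0.0592 = (2)(+0.57) / 0.0592 = 19.3.

19.3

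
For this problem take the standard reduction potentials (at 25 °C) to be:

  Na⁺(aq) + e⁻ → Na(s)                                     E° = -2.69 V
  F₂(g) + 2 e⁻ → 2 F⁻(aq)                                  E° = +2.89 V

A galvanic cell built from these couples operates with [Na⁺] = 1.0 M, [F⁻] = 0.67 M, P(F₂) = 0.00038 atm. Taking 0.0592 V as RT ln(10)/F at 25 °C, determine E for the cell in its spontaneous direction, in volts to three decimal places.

F₂/F⁻ is the cathode (higher E°), Na⁺/Na the anode: E°cell = +2.89 − (-2.69) = +5.58 V, n = 2.
Overall: F₂(g) + 2 Na(s) → 2 F⁻(aq) + 2 Na⁺(aq)
Q = [F⁻]^2·[Na⁺]^2 / (P(F₂)); log Q = 3.072.
E = E° − (0.0592/n) log Q = +5.58 − (0.0592/2)(3.072) = +5.489 V.

+5.489 V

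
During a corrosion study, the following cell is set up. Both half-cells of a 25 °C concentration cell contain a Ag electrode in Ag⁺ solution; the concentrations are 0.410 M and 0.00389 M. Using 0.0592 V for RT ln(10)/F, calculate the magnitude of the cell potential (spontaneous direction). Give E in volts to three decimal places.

For a concentration cell E°cell = 0. The 0.410 M side is the cathode (reduction is favoured where [Ag⁺] is higher).
With n = 1, E = −(0.0592/1) log([Ag⁺]ₐₙ/[Ag⁺]꜀ₐₜ) = −(0.0592/1) log(0.00389/0.41) = −(0.0592/1)(-2.023) = +0.120 V.

+0.120 V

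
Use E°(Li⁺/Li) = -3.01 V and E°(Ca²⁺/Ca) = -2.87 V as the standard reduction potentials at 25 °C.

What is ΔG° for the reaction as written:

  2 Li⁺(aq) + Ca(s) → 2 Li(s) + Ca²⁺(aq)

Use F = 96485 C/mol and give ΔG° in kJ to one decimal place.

+27.0 kJ

As written, Li⁺/Li is reduced (cathode) and Ca²⁺/Ca is oxidised (anode), so E°cell = (-3.01) − (-2.87) = -0.14 V.
Balancing electrons gives n = 2.
ΔG° = −nFE° = −(2)(96485)(-0.14) = 27,016 J = +27.0 kJ.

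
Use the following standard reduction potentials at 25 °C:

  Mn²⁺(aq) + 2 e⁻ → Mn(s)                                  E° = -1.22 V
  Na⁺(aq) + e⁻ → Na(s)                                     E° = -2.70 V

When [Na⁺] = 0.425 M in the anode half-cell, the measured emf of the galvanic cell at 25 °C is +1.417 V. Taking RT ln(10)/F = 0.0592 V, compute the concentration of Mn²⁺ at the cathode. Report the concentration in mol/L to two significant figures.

Mn²⁺/Mn is the cathode, Na⁺/Na the anode: E°cell = +1.48 V, n = 2.
Overall reaction: Mn²⁺(aq) + 2 Na(s) → Mn(s) + 2 Na⁺(aq); Q = [Na⁺]^2/[Mn²⁺]^1.
From E = E° − (0.0592/n) log Q: log Q = (E° − E)·n/0.0592 = (+1.48 − (+1.417))·2/0.0592 = 2.1284.
So 1·log[Mn²⁺] = 2·log(0.425) − log Q = -0.7432 − (2.1284) = -2.8716; [Mn²⁺] = 10^(-2.8716) ≈ 0.0013 M.

0.0013 M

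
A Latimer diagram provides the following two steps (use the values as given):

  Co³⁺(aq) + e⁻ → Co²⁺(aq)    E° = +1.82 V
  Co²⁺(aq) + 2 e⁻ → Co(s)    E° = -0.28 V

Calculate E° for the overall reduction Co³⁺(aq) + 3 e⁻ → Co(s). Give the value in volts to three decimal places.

+0.420 V

Adding the free-energy changes (−nFE°) of the two steps gives −n₃FE°₃ = −n₁FE°₁ − n₂FE°₂.
E°₃ = (1×+1.82 + 2×-0.28) / 3 = (+1.260) / 3 = +0.420 V.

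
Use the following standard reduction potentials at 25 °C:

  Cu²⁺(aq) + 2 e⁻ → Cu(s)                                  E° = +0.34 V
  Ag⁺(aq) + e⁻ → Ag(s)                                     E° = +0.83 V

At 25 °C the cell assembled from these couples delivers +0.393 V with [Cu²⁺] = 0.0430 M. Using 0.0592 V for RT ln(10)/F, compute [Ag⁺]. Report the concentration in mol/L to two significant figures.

Ag⁺/Ag is the cathode, Cu²⁺/Cu the anode: E°cell = +0.49 V, n = 2.
Overall reaction: 2 Ag⁺(aq) + Cu(s) → 2 Ag(s) + Cu²⁺(aq); Q = [Cu²⁺]^1/[Ag⁺]^2.
From E = E° − (0.0592/n) log Q: log Q = (E° − E)·n/0.0592 = (+0.49 − (+0.393))·2/0.0592 = 3.2770.
So 2·log[Ag⁺] = 1·log(0.043) − log Q = -1.3665 − (3.2770) = -4.6435; log[Ag⁺] = -4.6435 / 2 = -2.3218; [Ag⁺] = 10^(-2.3218) ≈ 0.0048 M.

0.0048 M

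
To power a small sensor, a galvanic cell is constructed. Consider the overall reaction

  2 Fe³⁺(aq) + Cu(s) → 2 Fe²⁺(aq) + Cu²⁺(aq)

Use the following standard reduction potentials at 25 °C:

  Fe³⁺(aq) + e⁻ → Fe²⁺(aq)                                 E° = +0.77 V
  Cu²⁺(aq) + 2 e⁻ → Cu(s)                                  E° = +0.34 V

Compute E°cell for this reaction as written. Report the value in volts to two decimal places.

+0.43 V

The Fe³⁺/Fe²⁺ couple has the higher reduction potential, so it is the cathode; Cu²⁺/Cu is oxidised at the anode.
E°cell = E°(cathode) − E°(anode) = (+0.77) − (+0.34) = +0.43 V.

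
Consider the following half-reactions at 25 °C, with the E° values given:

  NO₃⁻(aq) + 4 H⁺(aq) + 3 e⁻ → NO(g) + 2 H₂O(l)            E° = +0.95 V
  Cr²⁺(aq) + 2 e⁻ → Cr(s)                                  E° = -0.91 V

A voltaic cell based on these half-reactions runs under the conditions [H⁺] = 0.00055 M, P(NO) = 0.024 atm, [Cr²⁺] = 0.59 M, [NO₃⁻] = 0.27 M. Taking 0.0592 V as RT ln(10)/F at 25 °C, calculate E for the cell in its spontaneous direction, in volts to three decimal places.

NO₃⁻/NO is the cathode (higher E°), Cr²⁺/Cr the anode: E°cell = +0.95 − (-0.91) = +1.86 V, n = 6.
Overall: 2 NO₃⁻(aq) + 8 H⁺(aq) + 3 Cr(s) → 2 NO(g) + 4 H₂O(l) + 3 Cr²⁺(aq)
Q = P(NO)^2·[Cr²⁺]^3 / ([NO₃⁻]^2·[H⁺]^8); log Q = 23.287.
E = E° − (0.0592/n) log Q = +1.86 − (0.0592/6)(23.287) = +1.630 V.

+1.630 V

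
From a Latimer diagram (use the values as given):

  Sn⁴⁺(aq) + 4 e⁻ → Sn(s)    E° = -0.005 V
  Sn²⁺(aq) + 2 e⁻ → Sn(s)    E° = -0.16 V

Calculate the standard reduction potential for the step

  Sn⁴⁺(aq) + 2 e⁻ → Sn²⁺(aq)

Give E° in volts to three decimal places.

+0.150 V

Sequential free energies add, so n₃E°₃ = n₁E°₁ + n₂E°₂.
With n₃ = 4, and the known step contributing 2×(-0.16) V, the unknown satisfies 2·E° = 4×(-0.005) − 2×(-0.16) = +0.300.
E° = +0.300 / 2 = +0.150 V.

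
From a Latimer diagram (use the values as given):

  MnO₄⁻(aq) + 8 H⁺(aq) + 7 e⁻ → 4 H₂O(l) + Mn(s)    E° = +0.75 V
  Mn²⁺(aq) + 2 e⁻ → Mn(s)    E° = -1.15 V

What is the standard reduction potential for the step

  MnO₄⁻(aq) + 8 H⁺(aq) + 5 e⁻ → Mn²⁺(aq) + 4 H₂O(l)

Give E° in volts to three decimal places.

+1.510 V

Sequential free energies add, so n₃E°₃ = n₁E°₁ + n₂E°₂.
With n₃ = 7, and the known step contributing 2×(-1.15) V, the unknown satisfies 5·E° = 7×(+0.75) − 2×(-1.15) = +7.550.
E° = +7.550 / 5 = +1.510 V.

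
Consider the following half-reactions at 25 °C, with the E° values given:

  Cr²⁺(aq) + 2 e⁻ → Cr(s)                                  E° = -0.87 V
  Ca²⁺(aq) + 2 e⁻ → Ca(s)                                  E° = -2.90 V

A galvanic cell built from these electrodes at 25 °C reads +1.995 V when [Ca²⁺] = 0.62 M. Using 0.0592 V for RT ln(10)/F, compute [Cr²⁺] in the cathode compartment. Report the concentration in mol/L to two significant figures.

0.041 M

Cr²⁺/Cr is the cathode, Ca²⁺/Ca the anode: E°cell = +2.03 V, n = 2.
Overall reaction: Cr²⁺(aq) + Ca(s) → Cr(s) + Ca²⁺(aq); Q = [Ca²⁺]^1/[Cr²⁺]^1.
From E = E° − (0.0592/n) log Q: log Q = (E° − E)·n/0.0592 = (+2.03 − (+1.995))·2/0.0592 = 1.1824.
So 1·log[Cr²⁺] = 1·log(0.62) − log Q = -0.2076 − (1.1824) = -1.3900; [Cr²⁺] = 10^(-1.3900) ≈ 0.041 M.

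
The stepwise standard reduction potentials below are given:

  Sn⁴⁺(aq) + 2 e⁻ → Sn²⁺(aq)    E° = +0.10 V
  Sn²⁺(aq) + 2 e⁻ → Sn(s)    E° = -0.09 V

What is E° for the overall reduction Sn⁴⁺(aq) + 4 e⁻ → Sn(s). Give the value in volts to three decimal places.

+0.005 V

Since ΔG° = −nFE° is additive over sequential reductions, n₃E°₃ = n₁E°₁ + n₂E°₂.
E°₃ = (2×+0.10 + 2×-0.09) / 4 = (+0.020) / 4 = +0.005 V.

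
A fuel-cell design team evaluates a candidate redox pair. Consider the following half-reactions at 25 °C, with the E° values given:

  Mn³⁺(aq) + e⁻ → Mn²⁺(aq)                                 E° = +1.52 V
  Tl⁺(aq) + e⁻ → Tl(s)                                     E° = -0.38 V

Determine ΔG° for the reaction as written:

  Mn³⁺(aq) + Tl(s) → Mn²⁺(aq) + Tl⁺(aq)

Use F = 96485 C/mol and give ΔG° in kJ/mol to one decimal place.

As written, Mn³⁺/Mn²⁺ is reduced (cathode) and Tl⁺/Tl is oxidised (anode), so E°cell = (+1.52) − (-0.38) = +1.90 V.
Balancing electrons gives n = 1.
ΔG° = −nFE° = −(1)(96485)(+1.90) = -183,322 J = -183.3 kJ/mol.

-183.3 kJ/mol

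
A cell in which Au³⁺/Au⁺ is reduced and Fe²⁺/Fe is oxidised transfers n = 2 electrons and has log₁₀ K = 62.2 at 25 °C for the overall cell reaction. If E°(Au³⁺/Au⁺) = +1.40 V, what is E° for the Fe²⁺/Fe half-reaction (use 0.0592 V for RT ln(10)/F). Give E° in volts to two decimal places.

E°cell = (0.0592/n)·log K = (0.0592/2)(62.2) = +1.841 V.
Since Au³⁺/Au⁺ is the cathode and Fe²⁺/Fe the anode, E°cell = E°(Au³⁺/Au⁺) − E°(Fe²⁺/Fe).
So E°(Fe²⁺/Fe) = E°(Au³⁺/Au⁺) − E°cell = (+1.40) − (+1.841) = -0.44 V.

-0.44 V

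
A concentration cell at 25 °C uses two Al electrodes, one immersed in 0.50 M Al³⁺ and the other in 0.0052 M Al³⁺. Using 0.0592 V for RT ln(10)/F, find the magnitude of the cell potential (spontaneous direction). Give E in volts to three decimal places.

+0.039 V

For a concentration cell E°cell = 0. The 0.50 M side is the cathode (reduction is favoured where [Al³⁺] is higher).
With n = 3, E = −(0.0592/3) log([Al³⁺]ₐₙ/[Al³⁺]꜀ₐₜ) = −(0.0592/3) log(0.0052/0.5) = −(0.0592/3)(-1.983) = +0.039 V.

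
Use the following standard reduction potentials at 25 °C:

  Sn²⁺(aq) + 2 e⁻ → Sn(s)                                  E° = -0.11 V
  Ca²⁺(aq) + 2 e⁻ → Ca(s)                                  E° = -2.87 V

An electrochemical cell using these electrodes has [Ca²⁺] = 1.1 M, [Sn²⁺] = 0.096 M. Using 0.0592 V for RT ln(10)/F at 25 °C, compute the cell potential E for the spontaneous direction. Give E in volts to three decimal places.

+2.729 V

Sn²⁺/Sn is the cathode (higher E°), Ca²⁺/Ca the anode: E°cell = -0.11 − (-2.87) = +2.76 V, n = 2.
Overall: Sn²⁺(aq) + Ca(s) → Sn(s) + Ca²⁺(aq)
Q = [Ca²⁺] / ([Sn²⁺]); log Q = 1.059.
E = E° − (0.0592/n) log Q = +2.76 − (0.0592/2)(1.059) = +2.729 V.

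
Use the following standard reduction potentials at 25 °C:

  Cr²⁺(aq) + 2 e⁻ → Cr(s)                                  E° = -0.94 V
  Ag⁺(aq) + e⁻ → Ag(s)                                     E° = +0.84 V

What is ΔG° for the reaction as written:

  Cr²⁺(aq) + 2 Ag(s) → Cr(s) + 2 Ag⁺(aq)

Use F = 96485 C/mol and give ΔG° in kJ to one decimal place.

+343.5 kJ

As written, Cr²⁺/Cr is reduced (cathode) and Ag⁺/Ag is oxidised (anode), so E°cell = (-0.94) − (+0.84) = -1.78 V.
Balancing electrons gives n = 2.
ΔG° = −nFE° = −(2)(96485)(-1.78) = 343,487 J = +343.5 kJ.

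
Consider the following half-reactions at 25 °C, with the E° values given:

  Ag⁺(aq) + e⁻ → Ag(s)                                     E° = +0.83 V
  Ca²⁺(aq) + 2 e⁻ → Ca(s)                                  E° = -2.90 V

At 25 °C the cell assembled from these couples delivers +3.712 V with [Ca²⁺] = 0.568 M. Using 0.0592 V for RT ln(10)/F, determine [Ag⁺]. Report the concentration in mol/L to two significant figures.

Ag⁺/Ag is the cathode, Ca²⁺/Ca the anode: E°cell = +3.73 V, n = 2.
Overall reaction: 2 Ag⁺(aq) + Ca(s) → 2 Ag(s) + Ca²⁺(aq); Q = [Ca²⁺]^1/[Ag⁺]^2.
From E = E° − (0.0592/n) log Q: log Q = (E° − E)·n/0.0592 = (+3.73 − (+3.712))·2/0.0592 = 0.6081.
So 2·log[Ag⁺] = 1·log(0.568) − log Q = -0.2457 − (0.6081) = -0.8538; log[Ag⁺] = -0.8538 / 2 = -0.4269; [Ag⁺] = 10^(-0.4269) ≈ 0.37 M.

0.37 M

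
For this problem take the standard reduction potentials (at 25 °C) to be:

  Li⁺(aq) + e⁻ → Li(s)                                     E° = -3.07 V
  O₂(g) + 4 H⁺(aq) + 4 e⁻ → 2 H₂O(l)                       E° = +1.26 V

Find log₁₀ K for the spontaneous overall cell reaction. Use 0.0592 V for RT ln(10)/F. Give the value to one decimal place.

292.6

Cathode: O₂/H₂O; anode: Li⁺/Li. E°cell = +4.33 V, n = 4.
log K = nE°cell / 0.0592 = (4)(+4.33) / 0.0592 = 292.6.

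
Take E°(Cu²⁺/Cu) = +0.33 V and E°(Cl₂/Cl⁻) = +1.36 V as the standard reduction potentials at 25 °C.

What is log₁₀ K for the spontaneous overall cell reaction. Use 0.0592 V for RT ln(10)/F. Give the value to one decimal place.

Cathode: Cl₂/Cl⁻; anode: Cu²⁺/Cu. E°cell = +1.03 V, n = 2.
log K = nE°cell / 0.0592 = (2)(+1.03) / 0.0592 = 34.8.

34.8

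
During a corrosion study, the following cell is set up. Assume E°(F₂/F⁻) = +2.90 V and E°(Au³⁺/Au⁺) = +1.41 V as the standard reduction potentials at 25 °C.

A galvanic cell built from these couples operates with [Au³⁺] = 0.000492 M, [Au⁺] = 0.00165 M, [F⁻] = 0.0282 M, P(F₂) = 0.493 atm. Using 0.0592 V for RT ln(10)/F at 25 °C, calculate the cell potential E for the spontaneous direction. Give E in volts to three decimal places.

F₂/F⁻ is the cathode (higher E°), Au³⁺/Au⁺ the anode: E°cell = +2.90 − (+1.41) = +1.49 V, n = 2.
Overall: F₂(g) + Au⁺(aq) → 2 F⁻(aq) + Au³⁺(aq)
Q = [F⁻]^2·[Au³⁺] / (P(F₂)·[Au⁺]); log Q = -3.318.
E = E° − (0.0592/n) log Q = +1.49 − (0.0592/2)(-3.318) = +1.588 V.

+1.588 V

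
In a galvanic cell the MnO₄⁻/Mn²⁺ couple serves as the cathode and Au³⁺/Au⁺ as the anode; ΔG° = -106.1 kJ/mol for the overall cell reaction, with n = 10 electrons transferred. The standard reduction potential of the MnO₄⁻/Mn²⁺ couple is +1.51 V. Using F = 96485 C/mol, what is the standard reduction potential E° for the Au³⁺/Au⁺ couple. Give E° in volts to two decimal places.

+1.40 V

E°cell = −ΔG°/(nF) = −(-106.1×10³)/((10)(96485)) = +0.110 V.
Since MnO₄⁻/Mn²⁺ is the cathode and Au³⁺/Au⁺ the anode, E°cell = E°(MnO₄⁻/Mn²⁺) − E°(Au³⁺/Au⁺).
So E°(Au³⁺/Au⁺) = E°(MnO₄⁻/Mn²⁺) − E°cell = (+1.51) − (+0.110) = +1.40 V.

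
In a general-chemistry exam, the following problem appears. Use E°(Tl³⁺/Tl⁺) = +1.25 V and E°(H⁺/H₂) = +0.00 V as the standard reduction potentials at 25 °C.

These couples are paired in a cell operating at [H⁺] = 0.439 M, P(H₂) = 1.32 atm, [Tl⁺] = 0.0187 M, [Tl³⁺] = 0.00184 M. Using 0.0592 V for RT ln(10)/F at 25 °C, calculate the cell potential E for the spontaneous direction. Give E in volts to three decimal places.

+1.245 V

Tl³⁺/Tl⁺ is the cathode (higher E°), H⁺/H₂ the anode: E°cell = +1.25 − (+0.00) = +1.25 V, n = 2.
Overall: Tl³⁺(aq) + H₂(g) → Tl⁺(aq) + 2 H⁺(aq)
Q = [Tl⁺]·[H⁺]^2 / ([Tl³⁺]·P(H₂)); log Q = 0.171.
E = E° − (0.0592/n) log Q = +1.25 − (0.0592/2)(0.171) = +1.245 V.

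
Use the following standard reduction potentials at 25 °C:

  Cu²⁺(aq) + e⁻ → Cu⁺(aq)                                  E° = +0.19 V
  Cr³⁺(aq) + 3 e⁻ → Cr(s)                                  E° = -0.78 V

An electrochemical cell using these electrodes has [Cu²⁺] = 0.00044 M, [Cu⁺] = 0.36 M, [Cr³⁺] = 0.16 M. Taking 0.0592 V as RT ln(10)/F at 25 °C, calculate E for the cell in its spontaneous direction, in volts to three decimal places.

Cu²⁺/Cu⁺ is the cathode (higher E°), Cr³⁺/Cr the anode: E°cell = +0.19 − (-0.78) = +0.97 V, n = 3.
Overall: 3 Cu²⁺(aq) + Cr(s) → 3 Cu⁺(aq) + Cr³⁺(aq)
Q = [Cu⁺]^3·[Cr³⁺] / ([Cu²⁺]^3); log Q = 7.943.
E = E° − (0.0592/n) log Q = +0.97 − (0.0592/3)(7.943) = +0.813 V.

+0.813 V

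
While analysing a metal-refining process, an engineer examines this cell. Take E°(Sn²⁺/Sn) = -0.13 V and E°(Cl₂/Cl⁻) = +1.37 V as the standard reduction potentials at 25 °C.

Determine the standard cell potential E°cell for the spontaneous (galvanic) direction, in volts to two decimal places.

+1.50 V

The Cl₂/Cl⁻ couple has the higher reduction potential, so it is the cathode; Sn²⁺/Sn is oxidised at the anode.
E°cell = E°(cathode) − E°(anode) = (+1.37) − (-0.13) = +1.50 V.
Since E°cell > 0, the reaction is spontaneous under standard conditions.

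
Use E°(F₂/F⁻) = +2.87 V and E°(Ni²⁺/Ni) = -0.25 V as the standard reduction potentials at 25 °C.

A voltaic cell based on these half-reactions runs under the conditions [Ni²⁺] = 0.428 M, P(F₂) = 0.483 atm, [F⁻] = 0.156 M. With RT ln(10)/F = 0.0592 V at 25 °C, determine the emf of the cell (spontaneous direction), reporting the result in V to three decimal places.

+3.169 V

F₂/F⁻ is the cathode (higher E°), Ni²⁺/Ni the anode: E°cell = +2.87 − (-0.25) = +3.12 V, n = 2.
Overall: F₂(g) + Ni(s) → 2 F⁻(aq) + Ni²⁺(aq)
Q = [F⁻]^2·[Ni²⁺] / (P(F₂)); log Q = -1.666.
E = E° − (0.0592/n) log Q = +3.12 − (0.0592/2)(-1.666) = +3.169 V.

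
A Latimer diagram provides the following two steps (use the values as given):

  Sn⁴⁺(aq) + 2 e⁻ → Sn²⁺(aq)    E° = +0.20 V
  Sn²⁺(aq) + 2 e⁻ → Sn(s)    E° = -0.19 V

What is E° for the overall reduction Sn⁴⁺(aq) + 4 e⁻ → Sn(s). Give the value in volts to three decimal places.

Standard free energies of sequential steps add: ΔG°₃ = ΔG°₁ + ΔG°₂, so n₃E°₃ = n₁E°₁ + n₂E°₂.
E°₃ = (2×+0.20 + 2×-0.19) / 4 = (+0.020) / 4 = +0.005 V.

+0.005 V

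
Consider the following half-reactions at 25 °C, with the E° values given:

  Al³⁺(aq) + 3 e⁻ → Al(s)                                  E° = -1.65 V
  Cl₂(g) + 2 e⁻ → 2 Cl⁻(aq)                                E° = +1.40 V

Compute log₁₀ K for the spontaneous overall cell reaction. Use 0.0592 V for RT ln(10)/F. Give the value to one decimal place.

Cathode: Cl₂/Cl⁻; anode: Al³⁺/Al. E°cell = +3.05 V, n = 6.
log K = nE°cell / 0.0592 = (6)(+3.05) / 0.0592 = 309.1.

309.1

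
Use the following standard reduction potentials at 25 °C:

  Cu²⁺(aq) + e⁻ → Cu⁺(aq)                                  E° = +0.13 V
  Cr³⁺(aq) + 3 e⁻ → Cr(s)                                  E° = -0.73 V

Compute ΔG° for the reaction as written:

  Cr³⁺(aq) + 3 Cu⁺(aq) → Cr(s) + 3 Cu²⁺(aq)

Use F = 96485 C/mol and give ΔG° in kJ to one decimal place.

As written, Cr³⁺/Cr is reduced (cathode) and Cu²⁺/Cu⁺ is oxidised (anode), so E°cell = (-0.73) − (+0.13) = -0.86 V.
Balancing electrons gives n = 3.
ΔG° = −nFE° = −(3)(96485)(-0.86) = 248,931 J = +248.9 kJ.

+248.9 kJ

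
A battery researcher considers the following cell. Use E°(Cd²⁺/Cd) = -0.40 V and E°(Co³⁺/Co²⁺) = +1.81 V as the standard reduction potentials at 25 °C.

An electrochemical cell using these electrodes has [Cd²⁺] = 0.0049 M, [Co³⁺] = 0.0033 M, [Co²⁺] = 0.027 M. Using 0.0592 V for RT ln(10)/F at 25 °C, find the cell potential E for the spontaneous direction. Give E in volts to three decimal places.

+2.224 V

Co³⁺/Co²⁺ is the cathode (higher E°), Cd²⁺/Cd the anode: E°cell = +1.81 − (-0.40) = +2.21 V, n = 2.
Overall: 2 Co³⁺(aq) + Cd(s) → 2 Co²⁺(aq) + Cd²⁺(aq)
Q = [Co²⁺]^2·[Cd²⁺] / ([Co³⁺]^2); log Q = -0.484.
E = E° − (0.0592/n) log Q = +2.21 − (0.0592/2)(-0.484) = +2.224 V.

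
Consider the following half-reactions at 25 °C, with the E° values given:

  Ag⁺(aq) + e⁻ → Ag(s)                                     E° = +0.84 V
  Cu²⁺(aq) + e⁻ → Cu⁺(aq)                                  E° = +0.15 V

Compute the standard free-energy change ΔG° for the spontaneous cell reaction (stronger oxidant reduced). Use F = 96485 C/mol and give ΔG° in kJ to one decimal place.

Ag⁺/Ag (E° = +0.84 V) is the cathode; Cu²⁺/Cu⁺ (E° = +0.15 V) is the anode, so E°cell = +0.69 V.
Balancing electrons gives n = 1 (lcm of 1 and 1).
ΔG° = −nFE° = −(1)(96485)(+0.69) = -66,575 J = -66.6 kJ.

-66.6 kJ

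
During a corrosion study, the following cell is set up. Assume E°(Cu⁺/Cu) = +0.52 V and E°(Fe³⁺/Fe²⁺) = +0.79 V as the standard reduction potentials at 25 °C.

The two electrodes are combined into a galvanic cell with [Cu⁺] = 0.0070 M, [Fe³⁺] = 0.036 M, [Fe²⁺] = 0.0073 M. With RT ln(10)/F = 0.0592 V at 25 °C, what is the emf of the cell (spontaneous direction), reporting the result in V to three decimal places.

+0.439 V

Fe³⁺/Fe²⁺ is the cathode (higher E°), Cu⁺/Cu the anode: E°cell = +0.79 − (+0.52) = +0.27 V, n = 1.
Overall: Fe³⁺(aq) + Cu(s) → Fe²⁺(aq) + Cu⁺(aq)
Q = [Fe²⁺]·[Cu⁺] / ([Fe³⁺]); log Q = -2.848.
E = E° − (0.0592/n) log Q = +0.27 − (0.0592/1)(-2.848) = +0.439 V.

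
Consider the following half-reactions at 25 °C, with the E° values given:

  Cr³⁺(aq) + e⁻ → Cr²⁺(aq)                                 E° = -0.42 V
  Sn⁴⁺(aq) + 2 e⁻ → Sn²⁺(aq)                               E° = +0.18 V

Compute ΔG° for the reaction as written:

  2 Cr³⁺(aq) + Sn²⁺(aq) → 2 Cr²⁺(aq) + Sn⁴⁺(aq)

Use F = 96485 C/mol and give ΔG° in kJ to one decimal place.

As written, Cr³⁺/Cr²⁺ is reduced (cathode) and Sn⁴⁺/Sn²⁺ is oxidised (anode), so E°cell = (-0.42) − (+0.18) = -0.60 V.
Balancing electrons gives n = 2.
ΔG° = −nFE° = −(2)(96485)(-0.60) = 115,782 J = +115.8 kJ.

+115.8 kJ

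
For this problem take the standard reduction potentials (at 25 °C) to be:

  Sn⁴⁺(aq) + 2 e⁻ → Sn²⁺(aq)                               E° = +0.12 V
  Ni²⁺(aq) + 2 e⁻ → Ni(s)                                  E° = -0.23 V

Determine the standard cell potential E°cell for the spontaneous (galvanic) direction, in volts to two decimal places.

The Sn⁴⁺/Sn²⁺ couple has the higher reduction potential, so it is the cathode; Ni²⁺/Ni is oxidised at the anode.
E°cell = E°(cathode) − E°(anode) = (+0.12) − (-0.23) = +0.35 V.

+0.35 V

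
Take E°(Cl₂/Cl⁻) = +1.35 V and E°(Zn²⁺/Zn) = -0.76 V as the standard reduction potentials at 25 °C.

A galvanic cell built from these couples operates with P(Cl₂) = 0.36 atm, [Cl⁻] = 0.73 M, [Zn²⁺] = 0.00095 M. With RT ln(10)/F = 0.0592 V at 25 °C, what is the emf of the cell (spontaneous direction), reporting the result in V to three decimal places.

+2.194 V

Cl₂/Cl⁻ is the cathode (higher E°), Zn²⁺/Zn the anode: E°cell = +1.35 − (-0.76) = +2.11 V, n = 2.
Overall: Cl₂(g) + Zn(s) → 2 Cl⁻(aq) + Zn²⁺(aq)
Q = [Cl⁻]^2·[Zn²⁺] / (P(Cl₂)); log Q = -2.852.
E = E° − (0.0592/n) log Q = +2.11 − (0.0592/2)(-2.852) = +2.194 V.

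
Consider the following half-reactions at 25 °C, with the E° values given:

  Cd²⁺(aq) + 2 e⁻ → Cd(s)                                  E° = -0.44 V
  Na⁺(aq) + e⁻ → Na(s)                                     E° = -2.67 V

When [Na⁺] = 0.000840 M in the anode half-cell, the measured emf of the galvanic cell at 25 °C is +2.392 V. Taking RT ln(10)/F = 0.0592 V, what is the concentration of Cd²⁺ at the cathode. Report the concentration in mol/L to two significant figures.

0.21 M

Cd²⁺/Cd is the cathode, Na⁺/Na the anode: E°cell = +2.23 V, n = 2.
Overall reaction: Cd²⁺(aq) + 2 Na(s) → Cd(s) + 2 Na⁺(aq); Q = [Na⁺]^2/[Cd²⁺]^1.
From E = E° − (0.0592/n) log Q: log Q = (E° − E)·n/0.0592 = (+2.23 − (+2.392))·2/0.0592 = -5.4730.
So 1·log[Cd²⁺] = 2·log(0.00084) − log Q = -6.1514 − (-5.4730) = -0.6784; [Cd²⁺] = 10^(-0.6784) ≈ 0.21 M.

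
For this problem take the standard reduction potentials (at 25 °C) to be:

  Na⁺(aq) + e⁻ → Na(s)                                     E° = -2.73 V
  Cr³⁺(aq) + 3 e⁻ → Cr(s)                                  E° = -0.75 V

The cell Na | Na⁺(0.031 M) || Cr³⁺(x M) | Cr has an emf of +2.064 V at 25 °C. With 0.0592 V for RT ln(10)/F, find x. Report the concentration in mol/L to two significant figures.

0.54 M

Cr³⁺/Cr is the cathode, Na⁺/Na the anode: E°cell = +1.98 V, n = 3.
Overall reaction: Cr³⁺(aq) + 3 Na(s) → Cr(s) + 3 Na⁺(aq); Q = [Na⁺]^3/[Cr³⁺]^1.
From E = E° − (0.0592/n) log Q: log Q = (E° − E)·n/0.0592 = (+1.98 − (+2.064))·3/0.0592 = -4.2568.
So 1·log[Cr³⁺] = 3·log(0.031) − log Q = -4.5259 − (-4.2568) = -0.2691; [Cr³⁺] = 10^(-0.2691) ≈ 0.54 M.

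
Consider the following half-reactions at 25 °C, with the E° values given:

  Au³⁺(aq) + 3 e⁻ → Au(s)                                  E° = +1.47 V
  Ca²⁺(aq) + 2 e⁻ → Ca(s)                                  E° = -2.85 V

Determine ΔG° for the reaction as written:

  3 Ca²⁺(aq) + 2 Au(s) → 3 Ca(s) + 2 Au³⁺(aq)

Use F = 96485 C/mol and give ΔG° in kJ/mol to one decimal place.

+2500.9 kJ/mol

As written, Ca²⁺/Ca is reduced (cathode) and Au³⁺/Au is oxidised (anode), so E°cell = (-2.85) − (+1.47) = -4.32 V.
Balancing electrons gives n = 6.
ΔG° = −nFE° = −(6)(96485)(-4.32) = 2,500,891 J = +2500.9 kJ/mol.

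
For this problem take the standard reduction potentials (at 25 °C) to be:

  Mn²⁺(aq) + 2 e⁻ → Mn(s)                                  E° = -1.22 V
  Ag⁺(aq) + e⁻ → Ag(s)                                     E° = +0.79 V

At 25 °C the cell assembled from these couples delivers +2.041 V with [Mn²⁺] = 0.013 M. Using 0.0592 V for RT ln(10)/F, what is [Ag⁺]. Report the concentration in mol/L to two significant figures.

0.38 M

Ag⁺/Ag is the cathode, Mn²⁺/Mn the anode: E°cell = +2.01 V, n = 2.
Overall reaction: 2 Ag⁺(aq) + Mn(s) → 2 Ag(s) + Mn²⁺(aq); Q = [Mn²⁺]^1/[Ag⁺]^2.
From E = E° − (0.0592/n) log Q: log Q = (E° − E)·n/0.0592 = (+2.01 − (+2.041))·2/0.0592 = -1.0473.
So 2·log[Ag⁺] = 1·log(0.013) − log Q = -1.8861 − (-1.0473) = -0.8388; log[Ag⁺] = -0.8388 / 2 = -0.4194; [Ag⁺] = 10^(-0.4194) ≈ 0.38 M.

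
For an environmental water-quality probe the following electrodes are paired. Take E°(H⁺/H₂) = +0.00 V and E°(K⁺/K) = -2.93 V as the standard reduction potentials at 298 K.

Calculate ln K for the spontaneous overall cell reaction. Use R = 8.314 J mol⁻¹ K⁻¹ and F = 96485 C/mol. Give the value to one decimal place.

Cathode: H⁺/H₂; anode: K⁺/K. E°cell = (+0.00) − (-2.93) = +2.93 V, with n = 2.
ΔG° = −nFE° = −RT ln K, so ln K = nFE°/(RT) = (2)(96485)(+2.93) / ((8.314)(298)) = 228.208.

228.2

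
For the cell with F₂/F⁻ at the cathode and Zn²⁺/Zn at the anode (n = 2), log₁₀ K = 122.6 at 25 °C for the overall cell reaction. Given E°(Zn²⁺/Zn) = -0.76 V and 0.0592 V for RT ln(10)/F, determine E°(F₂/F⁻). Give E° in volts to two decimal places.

+2.87 V

E°cell = (0.0592/n)·log K = (0.0592/2)(122.6) = +3.629 V.
Since F₂/F⁻ is the cathode and Zn²⁺/Zn the anode, E°cell = E°(F₂/F⁻) − E°(Zn²⁺/Zn).
So E°(F₂/F⁻) = E°cell + E°(Zn²⁺/Zn) = +3.629 + (-0.76) = +2.87 V.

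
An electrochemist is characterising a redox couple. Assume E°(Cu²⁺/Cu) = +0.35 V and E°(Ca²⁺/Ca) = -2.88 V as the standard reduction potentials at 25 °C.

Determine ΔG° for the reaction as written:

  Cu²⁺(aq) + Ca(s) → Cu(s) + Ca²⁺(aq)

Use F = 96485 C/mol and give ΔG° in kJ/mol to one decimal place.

As written, Cu²⁺/Cu is reduced (cathode) and Ca²⁺/Ca is oxidised (anode), so E°cell = (+0.35) − (-2.88) = +3.23 V.
Balancing electrons gives n = 2.
ΔG° = −nFE° = −(2)(96485)(+3.23) = -623,293 J = -623.3 kJ/mol.

-623.3 kJ/mol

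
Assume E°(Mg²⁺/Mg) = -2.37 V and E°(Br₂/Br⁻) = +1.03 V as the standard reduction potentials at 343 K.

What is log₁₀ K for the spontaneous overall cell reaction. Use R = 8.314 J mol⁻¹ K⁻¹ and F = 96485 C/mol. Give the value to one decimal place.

99.9

Cathode: Br₂/Br⁻; anode: Mg²⁺/Mg. E°cell = (+1.03) − (-2.37) = +3.40 V, with n = 2.
ΔG° = −nFE° = −RT ln K, so ln K = nFE°/(RT) = (2)(96485)(+3.40) / ((8.314)(343)) = 230.072.
log₁₀ K = 230.072 / ln 10 = 99.9.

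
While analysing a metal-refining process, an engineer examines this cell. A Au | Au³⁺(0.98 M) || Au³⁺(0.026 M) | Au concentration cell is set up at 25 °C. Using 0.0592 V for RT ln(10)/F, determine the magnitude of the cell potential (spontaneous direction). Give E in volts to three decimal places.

+0.031 V

For a concentration cell E°cell = 0. The 0.98 M side is the cathode (reduction is favoured where [Au³⁺] is higher).
With n = 3, E = −(0.0592/3) log([Au³⁺]ₐₙ/[Au³⁺]꜀ₐₜ) = −(0.0592/3) log(0.026/0.98) = −(0.0592/3)(-1.576) = +0.031 V.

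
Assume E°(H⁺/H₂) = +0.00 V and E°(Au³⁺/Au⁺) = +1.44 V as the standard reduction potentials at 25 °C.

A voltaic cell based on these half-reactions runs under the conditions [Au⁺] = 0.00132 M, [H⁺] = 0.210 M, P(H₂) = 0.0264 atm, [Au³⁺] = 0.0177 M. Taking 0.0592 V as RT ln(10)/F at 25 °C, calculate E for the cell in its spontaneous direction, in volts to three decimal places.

+1.467 V

Au³⁺/Au⁺ is the cathode (higher E°), H⁺/H₂ the anode: E°cell = +1.44 − (+0.00) = +1.44 V, n = 2.
Overall: Au³⁺(aq) + H₂(g) → Au⁺(aq) + 2 H⁺(aq)
Q = [Au⁺]·[H⁺]^2 / ([Au³⁺]·P(H₂)); log Q = -0.905.
E = E° − (0.0592/n) log Q = +1.44 − (0.0592/2)(-0.905) = +1.467 V.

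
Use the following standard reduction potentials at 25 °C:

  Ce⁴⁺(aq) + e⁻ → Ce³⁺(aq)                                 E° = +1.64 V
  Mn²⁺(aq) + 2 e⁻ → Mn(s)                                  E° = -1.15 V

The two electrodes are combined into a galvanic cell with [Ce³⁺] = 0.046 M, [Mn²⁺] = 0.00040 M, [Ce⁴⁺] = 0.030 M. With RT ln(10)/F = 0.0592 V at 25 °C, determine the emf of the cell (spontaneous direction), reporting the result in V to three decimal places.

Ce⁴⁺/Ce³⁺ is the cathode (higher E°), Mn²⁺/Mn the anode: E°cell = +1.64 − (-1.15) = +2.79 V, n = 2.
Overall: 2 Ce⁴⁺(aq) + Mn(s) → 2 Ce³⁺(aq) + Mn²⁺(aq)
Q = [Ce³⁺]^2·[Mn²⁺] / ([Ce⁴⁺]^2); log Q = -3.027.
E = E° − (0.0592/n) log Q = +2.79 − (0.0592/2)(-3.027) = +2.880 V.

+2.880 V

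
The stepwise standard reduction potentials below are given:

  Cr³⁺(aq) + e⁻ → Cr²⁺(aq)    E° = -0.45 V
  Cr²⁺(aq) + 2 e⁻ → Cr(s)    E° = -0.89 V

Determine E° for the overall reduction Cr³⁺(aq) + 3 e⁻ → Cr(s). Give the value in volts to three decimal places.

-0.743 V

Adding the free-energy changes (−nFE°) of the two steps gives −n₃FE°₃ = −n₁FE°₁ − n₂FE°₂.
E°₃ = (1×-0.45 + 2×-0.89) / 3 = (-2.230) / 3 = -0.743 V.
Simply averaging or adding the two E° values would be wrong; the electron-weighted sum is required.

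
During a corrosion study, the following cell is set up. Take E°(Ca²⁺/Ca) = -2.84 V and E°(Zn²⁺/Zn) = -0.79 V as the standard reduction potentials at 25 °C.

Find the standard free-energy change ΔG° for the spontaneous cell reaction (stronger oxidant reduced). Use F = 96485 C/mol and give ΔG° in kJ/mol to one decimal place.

-395.6 kJ/mol

Zn²⁺/Zn (E° = -0.79 V) is the cathode; Ca²⁺/Ca (E° = -2.84 V) is the anode, so E°cell = +2.05 V.
Balancing electrons gives n = 2 (lcm of 2 and 2).
ΔG° = −nFE° = −(2)(96485)(+2.05) = -395,588 J = -395.6 kJ/mol.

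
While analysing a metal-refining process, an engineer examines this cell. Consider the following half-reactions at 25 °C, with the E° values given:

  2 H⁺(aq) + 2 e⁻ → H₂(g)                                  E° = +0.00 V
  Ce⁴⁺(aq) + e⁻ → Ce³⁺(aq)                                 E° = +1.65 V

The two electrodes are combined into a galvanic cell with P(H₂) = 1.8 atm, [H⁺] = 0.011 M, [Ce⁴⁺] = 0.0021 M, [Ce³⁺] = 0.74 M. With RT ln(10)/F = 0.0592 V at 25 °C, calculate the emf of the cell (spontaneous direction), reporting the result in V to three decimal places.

Ce⁴⁺/Ce³⁺ is the cathode (higher E°), H⁺/H₂ the anode: E°cell = +1.65 − (+0.00) = +1.65 V, n = 2.
Overall: 2 Ce⁴⁺(aq) + H₂(g) → 2 Ce³⁺(aq) + 2 H⁺(aq)
Q = [Ce³⁺]^2·[H⁺]^2 / ([Ce⁴⁺]^2·P(H₂)); log Q = 0.922.
E = E° − (0.0592/n) log Q = +1.65 − (0.0592/2)(0.922) = +1.623 V.

+1.623 V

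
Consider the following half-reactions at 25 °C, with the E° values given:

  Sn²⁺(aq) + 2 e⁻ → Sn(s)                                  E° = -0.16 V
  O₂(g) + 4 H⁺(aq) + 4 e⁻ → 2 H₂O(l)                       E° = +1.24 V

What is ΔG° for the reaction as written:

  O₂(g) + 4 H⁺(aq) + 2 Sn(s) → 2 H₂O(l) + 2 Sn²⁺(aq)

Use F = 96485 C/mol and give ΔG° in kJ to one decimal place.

-540.3 kJ

As written, O₂/H₂O is reduced (cathode) and Sn²⁺/Sn is oxidised (anode), so E°cell = (+1.24) − (-0.16) = +1.40 V.
Balancing electrons gives n = 4.
ΔG° = −nFE° = −(4)(96485)(+1.40) = -540,316 J = -540.3 kJ.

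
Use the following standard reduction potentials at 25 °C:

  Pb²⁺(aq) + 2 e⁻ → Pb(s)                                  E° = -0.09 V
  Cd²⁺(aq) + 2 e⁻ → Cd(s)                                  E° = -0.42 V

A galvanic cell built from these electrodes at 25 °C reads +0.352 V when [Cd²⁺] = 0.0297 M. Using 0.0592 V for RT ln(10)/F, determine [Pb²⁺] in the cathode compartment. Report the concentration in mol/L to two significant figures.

Pb²⁺/Pb is the cathode, Cd²⁺/Cd the anode: E°cell = +0.33 V, n = 2.
Overall reaction: Pb²⁺(aq) + Cd(s) → Pb(s) + Cd²⁺(aq); Q = [Cd²⁺]^1/[Pb²⁺]^1.
From E = E° − (0.0592/n) log Q: log Q = (E° − E)·n/0.0592 = (+0.33 − (+0.352))·2/0.0592 = -0.7432.
So 1·log[Pb²⁺] = 1·log(0.0297) − log Q = -1.5272 − (-0.7432) = -0.7840; [Pb²⁺] = 10^(-0.7840) ≈ 0.16 M.

0.16 M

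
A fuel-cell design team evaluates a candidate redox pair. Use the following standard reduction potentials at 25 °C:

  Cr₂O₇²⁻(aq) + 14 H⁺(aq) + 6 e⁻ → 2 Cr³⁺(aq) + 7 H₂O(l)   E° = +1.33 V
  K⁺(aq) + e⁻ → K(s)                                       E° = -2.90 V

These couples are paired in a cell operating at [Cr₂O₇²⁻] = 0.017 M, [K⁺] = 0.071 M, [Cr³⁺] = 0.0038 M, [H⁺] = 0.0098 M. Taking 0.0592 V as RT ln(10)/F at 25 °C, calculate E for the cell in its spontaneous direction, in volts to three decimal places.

Cr₂O₇²⁻/Cr³⁺ is the cathode (higher E°), K⁺/K the anode: E°cell = +1.33 − (-2.90) = +4.23 V, n = 6.
Overall: Cr₂O₇²⁻(aq) + 14 H⁺(aq) + 6 K(s) → 2 Cr³⁺(aq) + 7 H₂O(l) + 6 K⁺(aq)
Q = [Cr³⁺]^2·[K⁺]^6 / ([Cr₂O₇²⁻]·[H⁺]^14); log Q = 18.160.
E = E° − (0.0592/n) log Q = +4.23 − (0.0592/6)(18.160) = +4.051 V.

+4.051 V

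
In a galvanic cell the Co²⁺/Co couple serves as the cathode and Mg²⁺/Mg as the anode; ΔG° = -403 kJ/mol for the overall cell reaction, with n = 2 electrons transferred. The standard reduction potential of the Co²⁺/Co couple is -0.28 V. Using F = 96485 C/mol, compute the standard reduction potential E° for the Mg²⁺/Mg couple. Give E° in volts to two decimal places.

-2.37 V

E°cell = −ΔG°/(nF) = −(-403×10³)/((2)(96485)) = +2.088 V.
Since Co²⁺/Co is the cathode and Mg²⁺/Mg the anode, E°cell = E°(Co²⁺/Co) − E°(Mg²⁺/Mg).
So E°(Mg²⁺/Mg) = E°(Co²⁺/Co) − E°cell = (-0.28) − (+2.088) = -2.37 V.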